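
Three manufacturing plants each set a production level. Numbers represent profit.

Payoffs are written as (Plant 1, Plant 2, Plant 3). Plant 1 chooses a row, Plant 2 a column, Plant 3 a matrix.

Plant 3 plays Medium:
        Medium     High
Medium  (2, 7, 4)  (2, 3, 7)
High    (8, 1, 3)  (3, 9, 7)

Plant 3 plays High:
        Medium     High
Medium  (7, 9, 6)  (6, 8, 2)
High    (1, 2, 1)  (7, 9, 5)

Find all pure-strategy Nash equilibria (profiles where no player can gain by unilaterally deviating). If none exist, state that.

Mark each player's best response to every combination of opponents' strategies; a profile where every player is best-responding is a pure Nash equilibrium.
Plant 1 against (Medium, Medium): payoffs 2, 8 → best response High.
Plant 1 against (Medium, High): payoffs 7, 1 → best response Medium.
Plant 1 against (High, Medium): payoffs 2, 3 → best response High.
Plant 1 against (High, High): payoffs 6, 7 → best response High.
Plant 2 against (Medium, Medium): payoffs 7, 3 → best response Medium.
Plant 2 against (Medium, High): payoffs 9, 8 → best response Medium.
Plant 2 against (High, Medium): payoffs 1, 9 → best response High.
Plant 2 against (High, High): payoffs 2, 9 → best response High.
Plant 3 against (Medium, Medium): payoffs 4, 6 → best response High.
Plant 3 against (Medium, High): payoffs 7, 2 → best response Medium.
Plant 3 against (High, Medium): payoffs 3, 1 → best response Medium.
Plant 3 against (High, High): payoffs 7, 5 → best response Medium.
Mutual best responses: (Medium, Medium, High); (High, High, Medium).

Pure-strategy Nash equilibria: (Medium, Medium, High); (High, High, Medium)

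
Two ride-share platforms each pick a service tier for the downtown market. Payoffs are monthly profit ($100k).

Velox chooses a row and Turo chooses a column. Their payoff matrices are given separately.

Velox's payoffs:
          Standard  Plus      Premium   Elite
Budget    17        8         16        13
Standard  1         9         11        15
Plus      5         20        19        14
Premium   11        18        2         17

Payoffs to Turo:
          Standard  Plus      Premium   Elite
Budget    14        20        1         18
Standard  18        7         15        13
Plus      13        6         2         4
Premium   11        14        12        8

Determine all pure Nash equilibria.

none

(Budget, Standard): Turo can switch to Plus (14 → 20). Not NE.
(Budget, Plus): Velox can switch to Standard (8 → 9). Not NE.
(Budget, Premium): Velox can switch to Plus (16 → 19). Not NE.
(Budget, Elite): Velox can switch to Standard (13 → 15). Not NE.
(Standard, Standard): Velox can switch to Budget (1 → 17). Not NE.
(Standard, Plus): Velox can switch to Plus (9 → 20). Not NE.
(Standard, Premium): Velox can switch to Budget (11 → 16). Not NE.
(Standard, Elite): Velox can switch to Premium (15 → 17). Not NE.
(Plus, Standard): Velox can switch to Budget (5 → 17). Not NE.
(Plus, Plus): Turo can switch to Standard (6 → 13). Not NE.
(Plus, Premium): Turo can switch to Standard (2 → 13). Not NE.
(Plus, Elite): Velox can switch to Standard (14 → 15). Not NE.
(The remaining 4 profiles each have a profitable deviation by the same check.)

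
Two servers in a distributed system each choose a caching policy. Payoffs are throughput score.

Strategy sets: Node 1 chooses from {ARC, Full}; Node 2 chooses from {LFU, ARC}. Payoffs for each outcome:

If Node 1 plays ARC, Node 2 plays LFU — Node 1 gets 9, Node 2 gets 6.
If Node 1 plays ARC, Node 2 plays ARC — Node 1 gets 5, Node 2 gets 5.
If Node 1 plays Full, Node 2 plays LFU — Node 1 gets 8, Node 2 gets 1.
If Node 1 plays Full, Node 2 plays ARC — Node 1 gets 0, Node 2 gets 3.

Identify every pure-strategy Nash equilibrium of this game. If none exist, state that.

Node 1 against LFU: payoffs 9, 8 → best response ARC.
Node 1 against ARC: payoffs 5, 0 → best response ARC.
Node 2 against ARC: payoffs 6, 5 → best response LFU.
Node 2 against Full: payoffs 1, 3 → best response ARC.
Mutual best responses: (ARC, LFU).

(ARC, LFU)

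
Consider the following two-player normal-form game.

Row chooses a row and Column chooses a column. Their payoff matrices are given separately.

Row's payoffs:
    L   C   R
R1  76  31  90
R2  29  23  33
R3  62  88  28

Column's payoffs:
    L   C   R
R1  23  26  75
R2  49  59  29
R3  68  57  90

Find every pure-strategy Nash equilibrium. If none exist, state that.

Row against L: payoffs 76, 29, 62 → best response R1.
Row against C: payoffs 31, 23, 88 → best response R3.
Row against R: payoffs 90, 33, 28 → best response R1.
Column against R1: payoffs 23, 26, 75 → best response R.
Column against R2: payoffs 49, 59, 29 → best response C.
Column against R3: payoffs 68, 57, 90 → best response R.
Mutual best responses: (R1, R).

(R1, R)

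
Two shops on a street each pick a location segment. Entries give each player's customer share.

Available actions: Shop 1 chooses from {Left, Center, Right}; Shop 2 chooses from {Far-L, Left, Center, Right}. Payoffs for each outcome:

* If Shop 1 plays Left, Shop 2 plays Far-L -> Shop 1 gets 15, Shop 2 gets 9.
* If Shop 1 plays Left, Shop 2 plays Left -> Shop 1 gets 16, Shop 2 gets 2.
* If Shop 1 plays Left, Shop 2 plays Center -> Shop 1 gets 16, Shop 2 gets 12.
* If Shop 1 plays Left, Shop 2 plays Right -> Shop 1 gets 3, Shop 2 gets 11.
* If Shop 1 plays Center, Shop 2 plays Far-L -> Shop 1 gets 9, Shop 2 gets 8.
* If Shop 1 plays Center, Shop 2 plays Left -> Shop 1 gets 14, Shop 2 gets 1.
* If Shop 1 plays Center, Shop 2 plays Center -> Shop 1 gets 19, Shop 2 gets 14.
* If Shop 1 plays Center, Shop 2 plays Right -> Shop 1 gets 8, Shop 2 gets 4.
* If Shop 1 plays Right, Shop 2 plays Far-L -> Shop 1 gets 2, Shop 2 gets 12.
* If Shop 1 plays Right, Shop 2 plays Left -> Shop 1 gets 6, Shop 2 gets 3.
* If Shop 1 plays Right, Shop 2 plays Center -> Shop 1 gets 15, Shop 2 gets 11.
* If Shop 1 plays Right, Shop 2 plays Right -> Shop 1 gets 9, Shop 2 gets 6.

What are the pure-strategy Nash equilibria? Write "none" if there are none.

(Center, Center)

(Left, Far-L): Shop 2 can switch to Center (9 → 12). Not NE.
(Left, Left): Shop 2 can switch to Far-L (2 → 9). Not NE.
(Left, Center): Shop 1 can switch to Center (16 → 19). Not NE.
(Left, Right): Shop 1 can switch to Center (3 → 8). Not NE.
(Center, Far-L): Shop 1 can switch to Left (9 → 15). Not NE.
(Center, Left): Shop 1 can switch to Left (14 → 16). Not NE.
(Center, Center): Shop 1 gets 19, best alternative 16; Shop 2 gets 14, best alternative 8. No profitable deviation — NE.
(Center, Right): Shop 1 can switch to Right (8 → 9). Not NE.
(Right, Far-L): Shop 1 can switch to Left (2 → 15). Not NE.
(Right, Left): Shop 1 can switch to Left (6 → 16). Not NE.
(Right, Center): Shop 1 can switch to Left (15 → 16). Not NE.
(The remaining 1 profile has a profitable deviation by the same check.)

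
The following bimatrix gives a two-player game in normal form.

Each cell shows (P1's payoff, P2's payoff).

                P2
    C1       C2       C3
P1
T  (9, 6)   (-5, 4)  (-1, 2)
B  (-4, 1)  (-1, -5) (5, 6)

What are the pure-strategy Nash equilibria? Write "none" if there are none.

(T, C1): P1 gets 9, best alternative -4; P2 gets 6, best alternative 4. No profitable deviation — NE.
(T, C2): P1 can switch to B (-5 → -1). Not NE.
(T, C3): P1 can switch to B (-1 → 5). Not NE.
(B, C1): P1 can switch to T (-4 → 9). Not NE.
(B, C2): P2 can switch to C1 (-5 → 1). Not NE.
(B, C3): P1 gets 5, best alternative -1; P2 gets 6, best alternative 1. No profitable deviation — NE.

Pure-strategy Nash equilibria: (T, C1), (B, C3)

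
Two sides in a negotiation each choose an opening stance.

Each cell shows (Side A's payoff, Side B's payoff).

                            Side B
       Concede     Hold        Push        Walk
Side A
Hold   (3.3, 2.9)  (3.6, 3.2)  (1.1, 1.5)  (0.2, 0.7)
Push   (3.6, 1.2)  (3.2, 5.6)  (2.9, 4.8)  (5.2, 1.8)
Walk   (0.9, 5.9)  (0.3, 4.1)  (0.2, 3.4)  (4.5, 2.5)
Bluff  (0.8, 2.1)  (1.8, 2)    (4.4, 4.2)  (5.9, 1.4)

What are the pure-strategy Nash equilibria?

(Hold, Concede): Side A can switch to Push (3.3 → 3.6). Not NE.
(Hold, Hold): Side A gets 3.6, best alternative 3.2; Side B gets 3.2, best alternative 2.9. No profitable deviation — NE.
(Hold, Push): Side A can switch to Push (1.1 → 2.9). Not NE.
(Hold, Walk): Side A can switch to Push (0.2 → 5.2). Not NE.
(Push, Concede): Side B can switch to Hold (1.2 → 5.6). Not NE.
(Push, Hold): Side A can switch to Hold (3.2 → 3.6). Not NE.
(Push, Push): Side A can switch to Bluff (2.9 → 4.4). Not NE.
(Push, Walk): Side A can switch to Bluff (5.2 → 5.9). Not NE.
(Walk, Concede): Side A can switch to Hold (0.9 → 3.3). Not NE.
(Walk, Hold): Side A can switch to Hold (0.3 → 3.6). Not NE.
(Walk, Push): Side A can switch to Hold (0.2 → 1.1). Not NE.
(Bluff, Push): Side A gets 4.4, best alternative 2.9; Side B gets 4.2, best alternative 2.1. No profitable deviation — NE.
(The remaining 4 profiles each have a profitable deviation by the same check.)

The pure Nash equilibria are (Hold, Hold), (Bluff, Push).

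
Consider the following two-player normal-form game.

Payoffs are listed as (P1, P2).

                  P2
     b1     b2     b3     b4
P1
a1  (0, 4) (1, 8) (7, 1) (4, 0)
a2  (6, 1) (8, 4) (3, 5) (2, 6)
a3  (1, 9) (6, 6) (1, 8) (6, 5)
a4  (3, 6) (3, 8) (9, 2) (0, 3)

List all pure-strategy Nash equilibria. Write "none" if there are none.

(a1, b1): P1 can switch to a2 (0 → 6). Not NE.
(a1, b2): P1 can switch to a2 (1 → 8). Not NE.
(a1, b3): P1 can switch to a4 (7 → 9). Not NE.
(a1, b4): P1 can switch to a3 (4 → 6). Not NE.
(a2, b1): P2 can switch to b2 (1 → 4). Not NE.
(a2, b2): P2 can switch to b3 (4 → 5). Not NE.
(a2, b3): P1 can switch to a1 (3 → 7). Not NE.
(a2, b4): P1 can switch to a1 (2 → 4). Not NE.
(a3, b1): P1 can switch to a2 (1 → 6). Not NE.
(a3, b2): P1 can switch to a2 (6 → 8). Not NE.
(The remaining 6 profiles each have a profitable deviation by the same check.)

none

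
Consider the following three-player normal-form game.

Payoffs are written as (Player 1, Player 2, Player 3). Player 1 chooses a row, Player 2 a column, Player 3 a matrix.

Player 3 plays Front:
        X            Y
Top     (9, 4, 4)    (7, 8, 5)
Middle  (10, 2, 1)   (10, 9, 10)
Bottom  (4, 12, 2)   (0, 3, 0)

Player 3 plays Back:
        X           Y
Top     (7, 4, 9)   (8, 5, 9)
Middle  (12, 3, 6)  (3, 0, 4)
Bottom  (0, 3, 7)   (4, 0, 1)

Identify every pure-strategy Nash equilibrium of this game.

The pure Nash equilibria are (Top, Y, Back); (Middle, X, Back); (Middle, Y, Front).

Player 1 against (X, Front): payoffs 9, 10, 4 → best response Middle.
Player 1 against (X, Back): payoffs 7, 12, 0 → best response Middle.
Player 1 against (Y, Front): payoffs 7, 10, 0 → best response Middle.
Player 1 against (Y, Back): payoffs 8, 3, 4 → best response Top.
Player 2 against (Top, Front): payoffs 4, 8 → best response Y.
Player 2 against (Top, Back): payoffs 4, 5 → best response Y.
Player 2 against (Middle, Front): payoffs 2, 9 → best response Y.
Player 2 against (Middle, Back): payoffs 3, 0 → best response X.
Player 2 against (Bottom, Front): payoffs 12, 3 → best response X.
Player 2 against (Bottom, Back): payoffs 3, 0 → best response X.
Player 3 against (Top, X): payoffs 4, 9 → best response Back.
Player 3 against (Top, Y): payoffs 5, 9 → best response Back.
Player 3 against (Middle, X): payoffs 1, 6 → best response Back.
Player 3 against (Middle, Y): payoffs 10, 4 → best response Front.
Player 3 against (Bottom, X): payoffs 2, 7 → best response Back.
Player 3 against (Bottom, Y): payoffs 0, 1 → best response Back.
Mutual best responses: (Top, Y, Back); (Middle, X, Back); (Middle, Y, Front).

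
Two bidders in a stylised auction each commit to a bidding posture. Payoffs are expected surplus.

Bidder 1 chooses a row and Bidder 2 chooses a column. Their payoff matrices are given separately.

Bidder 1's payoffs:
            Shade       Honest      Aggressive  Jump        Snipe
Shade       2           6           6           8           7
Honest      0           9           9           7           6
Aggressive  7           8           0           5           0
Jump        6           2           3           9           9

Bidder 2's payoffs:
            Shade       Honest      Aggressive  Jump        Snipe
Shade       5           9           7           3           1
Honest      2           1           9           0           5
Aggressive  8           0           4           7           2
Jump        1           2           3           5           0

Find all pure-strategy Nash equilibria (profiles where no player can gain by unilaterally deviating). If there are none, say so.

Pure-strategy Nash equilibria: (Honest, Aggressive) and (Aggressive, Shade) and (Jump, Jump)

For each player, find the best response to each opponent profile; mutual best responses are the pure NE.
Bidder 1 against Shade: payoffs 2, 0, 7, 6 → best response Aggressive.
Bidder 1 against Honest: payoffs 6, 9, 8, 2 → best response Honest.
Bidder 1 against Aggressive: payoffs 6, 9, 0, 3 → best response Honest.
Bidder 1 against Jump: payoffs 8, 7, 5, 9 → best response Jump.
Bidder 1 against Snipe: payoffs 7, 6, 0, 9 → best response Jump.
Bidder 2 against Shade: payoffs 5, 9, 7, 3, 1 → best response Honest.
Bidder 2 against Honest: payoffs 2, 1, 9, 0, 5 → best response Aggressive.
Bidder 2 against Aggressive: payoffs 8, 0, 4, 7, 2 → best response Shade.
Bidder 2 against Jump: payoffs 1, 2, 3, 5, 0 → best response Jump.
Mutual best responses: (Honest, Aggressive); (Aggressive, Shade); (Jump, Jump).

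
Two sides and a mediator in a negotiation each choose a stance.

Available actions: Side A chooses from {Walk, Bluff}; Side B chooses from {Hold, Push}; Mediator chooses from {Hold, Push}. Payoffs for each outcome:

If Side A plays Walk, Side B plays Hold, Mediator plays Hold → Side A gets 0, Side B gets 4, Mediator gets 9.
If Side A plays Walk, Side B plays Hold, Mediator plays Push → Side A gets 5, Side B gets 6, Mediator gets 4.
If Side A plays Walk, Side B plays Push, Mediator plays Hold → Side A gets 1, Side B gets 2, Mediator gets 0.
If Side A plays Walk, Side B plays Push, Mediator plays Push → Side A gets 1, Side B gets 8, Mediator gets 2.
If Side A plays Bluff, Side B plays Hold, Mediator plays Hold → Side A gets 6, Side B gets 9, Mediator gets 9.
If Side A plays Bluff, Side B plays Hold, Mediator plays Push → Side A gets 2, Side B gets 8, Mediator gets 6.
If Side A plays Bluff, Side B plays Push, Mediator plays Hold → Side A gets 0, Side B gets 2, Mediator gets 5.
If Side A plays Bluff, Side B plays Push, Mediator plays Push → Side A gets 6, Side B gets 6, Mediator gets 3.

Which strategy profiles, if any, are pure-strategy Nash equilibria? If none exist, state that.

(Walk, Hold, Hold): Side A can switch to Bluff (0 → 6). Not NE.
(Walk, Hold, Push): Side B can switch to Push (6 → 8). Not NE.
(Walk, Push, Hold): Side B can switch to Hold (2 → 4). Not NE.
(Walk, Push, Push): Side A can switch to Bluff (1 → 6). Not NE.
(Bluff, Hold, Hold): Side A gets 6, best alternative 0; Side B gets 9, best alternative 2; Mediator gets 9, best alternative 6. No profitable deviation — NE.
(Bluff, Hold, Push): Side A can switch to Walk (2 → 5). Not NE.
(Bluff, Push, Hold): Side A can switch to Walk (0 → 1). Not NE.
(Bluff, Push, Push): Side B can switch to Hold (6 → 8). Not NE.

The unique pure-strategy Nash equilibrium is (Bluff, Hold, Hold).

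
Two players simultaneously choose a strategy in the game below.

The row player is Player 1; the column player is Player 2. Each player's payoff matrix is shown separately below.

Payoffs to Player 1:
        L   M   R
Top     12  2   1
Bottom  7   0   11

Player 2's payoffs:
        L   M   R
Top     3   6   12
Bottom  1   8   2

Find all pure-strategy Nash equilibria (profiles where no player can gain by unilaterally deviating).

Player 1 against L: payoffs 12, 7 → best response Top.
Player 1 against M: payoffs 2, 0 → best response Top.
Player 1 against R: payoffs 1, 11 → best response Bottom.
Player 2 against Top: payoffs 3, 6, 12 → best response R.
Player 2 against Bottom: payoffs 1, 8, 2 → best response M.
No profile is a mutual best response for all players.

There is no pure-strategy Nash equilibrium.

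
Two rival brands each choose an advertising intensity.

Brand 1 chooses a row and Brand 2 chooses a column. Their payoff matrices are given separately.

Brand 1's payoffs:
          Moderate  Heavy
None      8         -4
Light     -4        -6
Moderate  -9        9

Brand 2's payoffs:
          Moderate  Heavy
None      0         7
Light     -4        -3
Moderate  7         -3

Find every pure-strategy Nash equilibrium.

Brand 1 against Moderate: payoffs 8, -4, -9 → best response None.
Brand 1 against Heavy: payoffs -4, -6, 9 → best response Moderate.
Brand 2 against None: payoffs 0, 7 → best response Heavy.
Brand 2 against Light: payoffs -4, -3 → best response Heavy.
Brand 2 against Moderate: payoffs 7, -3 → best response Moderate.
No profile is a mutual best response for all players.

none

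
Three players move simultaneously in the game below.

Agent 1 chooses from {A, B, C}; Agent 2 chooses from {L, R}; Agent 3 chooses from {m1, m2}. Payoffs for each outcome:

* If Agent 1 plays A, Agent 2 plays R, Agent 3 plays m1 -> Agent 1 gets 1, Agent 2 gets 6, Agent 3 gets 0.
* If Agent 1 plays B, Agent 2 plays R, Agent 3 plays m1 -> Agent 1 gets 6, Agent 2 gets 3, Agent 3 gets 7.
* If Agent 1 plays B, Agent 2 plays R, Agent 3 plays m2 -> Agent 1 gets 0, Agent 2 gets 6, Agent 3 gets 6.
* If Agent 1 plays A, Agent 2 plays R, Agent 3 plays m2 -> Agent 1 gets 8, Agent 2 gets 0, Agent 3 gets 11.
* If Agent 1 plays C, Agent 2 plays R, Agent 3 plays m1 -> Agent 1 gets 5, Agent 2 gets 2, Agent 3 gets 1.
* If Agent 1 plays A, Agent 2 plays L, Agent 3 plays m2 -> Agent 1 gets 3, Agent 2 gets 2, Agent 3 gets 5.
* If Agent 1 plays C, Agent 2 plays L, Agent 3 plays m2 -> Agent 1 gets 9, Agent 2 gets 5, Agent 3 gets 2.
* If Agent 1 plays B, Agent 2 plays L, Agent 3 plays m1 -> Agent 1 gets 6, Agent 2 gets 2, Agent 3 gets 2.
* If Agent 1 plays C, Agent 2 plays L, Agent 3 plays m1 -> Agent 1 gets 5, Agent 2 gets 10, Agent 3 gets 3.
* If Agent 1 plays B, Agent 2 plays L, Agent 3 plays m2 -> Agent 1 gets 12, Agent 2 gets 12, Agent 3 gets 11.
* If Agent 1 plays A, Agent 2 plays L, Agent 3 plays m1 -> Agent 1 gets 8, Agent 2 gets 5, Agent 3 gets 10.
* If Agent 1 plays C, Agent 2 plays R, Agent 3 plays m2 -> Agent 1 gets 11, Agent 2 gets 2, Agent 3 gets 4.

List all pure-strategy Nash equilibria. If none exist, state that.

Pure-strategy Nash equilibria: (B, L, m2); (B, R, m1)

Agent 1 against (L, m1): payoffs 8, 6, 5 → best response A.
Agent 1 against (L, m2): payoffs 3, 12, 9 → best response B.
Agent 1 against (R, m1): payoffs 1, 6, 5 → best response B.
Agent 1 against (R, m2): payoffs 8, 0, 11 → best response C.
Agent 2 against (A, m1): payoffs 5, 6 → best response R.
Agent 2 against (A, m2): payoffs 2, 0 → best response L.
Agent 2 against (B, m1): payoffs 2, 3 → best response R.
Agent 2 against (B, m2): payoffs 12, 6 → best response L.
Agent 2 against (C, m1): payoffs 10, 2 → best response L.
Agent 2 against (C, m2): payoffs 5, 2 → best response L.
Agent 3 against (A, L): payoffs 10, 5 → best response m1.
Agent 3 against (A, R): payoffs 0, 11 → best response m2.
Agent 3 against (B, L): payoffs 2, 11 → best response m2.
Agent 3 against (B, R): payoffs 7, 6 → best response m1.
Agent 3 against (C, L): payoffs 3, 2 → best response m1.
Agent 3 against (C, R): payoffs 1, 4 → best response m2.
Mutual best responses: (B, L, m2); (B, R, m1).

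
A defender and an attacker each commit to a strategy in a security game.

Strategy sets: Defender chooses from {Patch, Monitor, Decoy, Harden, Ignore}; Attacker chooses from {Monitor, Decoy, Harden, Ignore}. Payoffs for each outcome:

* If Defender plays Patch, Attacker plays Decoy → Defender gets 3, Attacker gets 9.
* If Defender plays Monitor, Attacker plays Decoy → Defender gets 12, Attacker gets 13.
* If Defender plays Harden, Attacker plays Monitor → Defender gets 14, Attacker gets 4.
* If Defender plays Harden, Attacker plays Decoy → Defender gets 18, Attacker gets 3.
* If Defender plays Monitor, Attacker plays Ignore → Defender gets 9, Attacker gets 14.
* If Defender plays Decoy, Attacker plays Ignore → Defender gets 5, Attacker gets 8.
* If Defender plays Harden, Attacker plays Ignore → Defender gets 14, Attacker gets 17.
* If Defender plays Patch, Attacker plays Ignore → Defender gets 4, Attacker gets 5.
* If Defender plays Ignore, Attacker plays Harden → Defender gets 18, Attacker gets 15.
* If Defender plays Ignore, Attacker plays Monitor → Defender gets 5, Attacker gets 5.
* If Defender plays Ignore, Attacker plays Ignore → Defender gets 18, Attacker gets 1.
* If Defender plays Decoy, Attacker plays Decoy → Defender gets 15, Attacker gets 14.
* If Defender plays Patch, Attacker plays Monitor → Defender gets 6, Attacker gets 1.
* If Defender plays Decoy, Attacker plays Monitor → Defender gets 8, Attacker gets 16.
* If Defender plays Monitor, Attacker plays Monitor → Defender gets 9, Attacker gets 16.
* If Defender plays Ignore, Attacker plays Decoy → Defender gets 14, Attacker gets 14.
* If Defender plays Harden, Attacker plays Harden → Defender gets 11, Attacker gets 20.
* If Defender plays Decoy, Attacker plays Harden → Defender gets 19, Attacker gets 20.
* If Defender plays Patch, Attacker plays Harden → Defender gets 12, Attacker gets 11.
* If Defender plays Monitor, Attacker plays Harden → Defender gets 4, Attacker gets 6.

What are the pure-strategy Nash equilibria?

Defender against Monitor: payoffs 6, 9, 8, 14, 5 → best response Harden.
Defender against Decoy: payoffs 3, 12, 15, 18, 14 → best response Harden.
Defender against Harden: payoffs 12, 4, 19, 11, 18 → best response Decoy.
Defender against Ignore: payoffs 4, 9, 5, 14, 18 → best response Ignore.
Attacker against Patch: payoffs 1, 9, 11, 5 → best response Harden.
Attacker against Monitor: payoffs 16, 13, 6, 14 → best response Monitor.
Attacker against Decoy: payoffs 16, 14, 20, 8 → best response Harden.
Attacker against Harden: payoffs 4, 3, 20, 17 → best response Harden.
Attacker against Ignore: payoffs 5, 14, 15, 1 → best response Harden.
Mutual best responses: (Decoy, Harden).

(Decoy, Harden)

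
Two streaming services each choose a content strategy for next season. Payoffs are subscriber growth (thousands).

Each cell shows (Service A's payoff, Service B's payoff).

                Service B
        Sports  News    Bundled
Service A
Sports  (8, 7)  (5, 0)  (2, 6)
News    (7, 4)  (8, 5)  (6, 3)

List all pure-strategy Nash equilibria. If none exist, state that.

(Sports, Sports), (News, News)

(Sports, Sports): Service A gets 8, best alternative 7; Service B gets 7, best alternative 6. No profitable deviation — NE.
(Sports, News): Service A can switch to News (5 → 8). Not NE.
(Sports, Bundled): Service A can switch to News (2 → 6). Not NE.
(News, Sports): Service A can switch to Sports (7 → 8). Not NE.
(News, News): Service A gets 8, best alternative 5; Service B gets 5, best alternative 4. No profitable deviation — NE.
(News, Bundled): Service B can switch to Sports (3 → 4). Not NE.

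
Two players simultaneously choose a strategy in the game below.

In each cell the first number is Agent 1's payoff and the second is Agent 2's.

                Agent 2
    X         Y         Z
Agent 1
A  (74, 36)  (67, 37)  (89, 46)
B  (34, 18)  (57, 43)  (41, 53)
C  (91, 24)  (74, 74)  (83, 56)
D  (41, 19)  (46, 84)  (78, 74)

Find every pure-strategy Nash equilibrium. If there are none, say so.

(A, Z), (C, Y)

Agent 1 against X: payoffs 74, 34, 91, 41 → best response C.
Agent 1 against Y: payoffs 67, 57, 74, 46 → best response C.
Agent 1 against Z: payoffs 89, 41, 83, 78 → best response A.
Agent 2 against A: payoffs 36, 37, 46 → best response Z.
Agent 2 against B: payoffs 18, 43, 53 → best response Z.
Agent 2 against C: payoffs 24, 74, 56 → best response Y.
Agent 2 against D: payoffs 19, 84, 74 → best response Y.
Mutual best responses: (A, Z); (C, Y).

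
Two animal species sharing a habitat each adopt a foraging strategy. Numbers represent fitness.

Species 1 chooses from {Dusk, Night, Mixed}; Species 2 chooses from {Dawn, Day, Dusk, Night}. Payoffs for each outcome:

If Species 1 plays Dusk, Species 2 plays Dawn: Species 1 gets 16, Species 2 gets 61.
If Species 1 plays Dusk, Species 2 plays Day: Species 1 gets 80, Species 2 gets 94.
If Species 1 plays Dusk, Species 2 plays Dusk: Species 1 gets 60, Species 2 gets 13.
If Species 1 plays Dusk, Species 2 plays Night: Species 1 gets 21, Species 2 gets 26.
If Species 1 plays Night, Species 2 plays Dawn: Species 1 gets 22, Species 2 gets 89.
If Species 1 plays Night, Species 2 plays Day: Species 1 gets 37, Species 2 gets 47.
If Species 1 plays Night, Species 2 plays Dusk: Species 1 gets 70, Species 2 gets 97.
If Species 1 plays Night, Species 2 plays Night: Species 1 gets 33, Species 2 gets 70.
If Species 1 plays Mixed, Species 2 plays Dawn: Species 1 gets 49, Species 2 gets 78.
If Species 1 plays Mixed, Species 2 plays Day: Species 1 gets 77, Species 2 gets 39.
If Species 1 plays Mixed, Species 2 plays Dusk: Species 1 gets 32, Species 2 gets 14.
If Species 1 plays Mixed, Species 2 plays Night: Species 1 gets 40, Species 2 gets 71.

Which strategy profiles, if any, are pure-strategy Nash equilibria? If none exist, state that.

Pure-strategy Nash equilibria: (Dusk, Day); (Night, Dusk); (Mixed, Dawn)

(Dusk, Dawn): Species 1 can switch to Night (16 → 22). Not NE.
(Dusk, Day): Species 1 gets 80, best alternative 77; Species 2 gets 94, best alternative 61. No profitable deviation — NE.
(Dusk, Dusk): Species 1 can switch to Night (60 → 70). Not NE.
(Dusk, Night): Species 1 can switch to Night (21 → 33). Not NE.
(Night, Dawn): Species 1 can switch to Mixed (22 → 49). Not NE.
(Night, Day): Species 1 can switch to Dusk (37 → 80). Not NE.
(Night, Dusk): Species 1 gets 70, best alternative 60; Species 2 gets 97, best alternative 89. No profitable deviation — NE.
(Night, Night): Species 1 can switch to Mixed (33 → 40). Not NE.
(Mixed, Dawn): Species 1 gets 49, best alternative 22; Species 2 gets 78, best alternative 71. No profitable deviation — NE.
(Mixed, Day): Species 1 can switch to Dusk (77 → 80). Not NE.
(Mixed, Dusk): Species 1 can switch to Dusk (32 → 60). Not NE.
(Mixed, Night): Species 2 can switch to Dawn (71 → 78). Not NE.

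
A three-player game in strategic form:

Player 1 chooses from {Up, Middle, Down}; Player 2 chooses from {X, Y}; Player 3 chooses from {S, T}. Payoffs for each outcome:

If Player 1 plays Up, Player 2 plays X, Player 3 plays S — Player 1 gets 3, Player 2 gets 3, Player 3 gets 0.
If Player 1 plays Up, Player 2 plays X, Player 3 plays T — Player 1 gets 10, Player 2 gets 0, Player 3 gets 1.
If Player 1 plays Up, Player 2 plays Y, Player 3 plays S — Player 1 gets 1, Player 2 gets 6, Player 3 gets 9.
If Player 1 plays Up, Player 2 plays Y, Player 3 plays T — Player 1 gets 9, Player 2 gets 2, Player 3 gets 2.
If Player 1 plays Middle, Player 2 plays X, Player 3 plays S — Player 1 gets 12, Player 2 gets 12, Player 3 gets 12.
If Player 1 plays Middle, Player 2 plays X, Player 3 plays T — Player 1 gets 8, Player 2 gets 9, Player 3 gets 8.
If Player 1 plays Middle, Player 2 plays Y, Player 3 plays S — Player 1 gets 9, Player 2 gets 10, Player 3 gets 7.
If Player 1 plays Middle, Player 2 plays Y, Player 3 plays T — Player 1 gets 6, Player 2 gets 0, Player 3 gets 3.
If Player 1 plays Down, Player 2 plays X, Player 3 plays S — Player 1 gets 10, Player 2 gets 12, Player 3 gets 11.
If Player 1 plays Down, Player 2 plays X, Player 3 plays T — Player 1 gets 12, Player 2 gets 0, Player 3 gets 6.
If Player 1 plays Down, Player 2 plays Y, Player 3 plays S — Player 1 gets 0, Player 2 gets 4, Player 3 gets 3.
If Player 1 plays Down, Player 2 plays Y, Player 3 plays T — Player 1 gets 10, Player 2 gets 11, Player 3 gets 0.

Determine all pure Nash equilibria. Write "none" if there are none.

Check each profile: it is a Nash equilibrium iff no player can strictly gain by switching unilaterally.
(Up, X, S): Player 1 can switch to Middle (3 → 12). Not NE.
(Up, X, T): Player 1 can switch to Down (10 → 12). Not NE.
(Up, Y, S): Player 1 can switch to Middle (1 → 9). Not NE.
(Up, Y, T): Player 1 can switch to Down (9 → 10). Not NE.
(Middle, X, S): Player 1 gets 12, best alternative 10; Player 2 gets 12, best alternative 10; Player 3 gets 12, best alternative 8. No profitable deviation — NE.
(Middle, X, T): Player 1 can switch to Up (8 → 10). Not NE.
(Middle, Y, S): Player 2 can switch to X (10 → 12). Not NE.
(Middle, Y, T): Player 1 can switch to Up (6 → 9). Not NE.
(Down, X, S): Player 1 can switch to Middle (10 → 12). Not NE.
(Down, X, T): Player 2 can switch to Y (0 → 11). Not NE.
(Down, Y, S): Player 1 can switch to Up (0 → 1). Not NE.
(Down, Y, T): Player 3 can switch to S (0 → 3). Not NE.

Pure NE: (Middle, X, S)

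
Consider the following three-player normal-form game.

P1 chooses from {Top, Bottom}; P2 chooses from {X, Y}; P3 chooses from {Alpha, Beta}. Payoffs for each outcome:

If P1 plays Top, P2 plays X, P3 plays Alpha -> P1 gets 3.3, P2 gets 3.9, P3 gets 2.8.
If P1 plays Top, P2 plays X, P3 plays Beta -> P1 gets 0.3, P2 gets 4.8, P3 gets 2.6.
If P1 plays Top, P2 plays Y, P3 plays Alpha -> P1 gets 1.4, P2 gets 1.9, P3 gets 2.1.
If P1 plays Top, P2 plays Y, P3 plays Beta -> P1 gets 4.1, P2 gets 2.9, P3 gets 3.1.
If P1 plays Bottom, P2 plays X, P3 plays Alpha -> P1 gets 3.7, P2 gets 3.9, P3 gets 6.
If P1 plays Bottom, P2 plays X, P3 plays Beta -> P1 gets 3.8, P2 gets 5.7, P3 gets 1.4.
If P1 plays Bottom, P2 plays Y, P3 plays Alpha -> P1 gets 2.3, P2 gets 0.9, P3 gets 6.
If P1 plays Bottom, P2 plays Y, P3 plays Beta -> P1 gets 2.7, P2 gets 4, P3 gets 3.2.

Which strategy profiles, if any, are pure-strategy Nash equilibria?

For each player, find the best response to each opponent profile; mutual best responses are the pure NE.
P1 against (X, Alpha): payoffs 3.3, 3.7 → best response Bottom.
P1 against (X, Beta): payoffs 0.3, 3.8 → best response Bottom.
P1 against (Y, Alpha): payoffs 1.4, 2.3 → best response Bottom.
P1 against (Y, Beta): payoffs 4.1, 2.7 → best response Top.
P2 against (Top, Alpha): payoffs 3.9, 1.9 → best response X.
P2 against (Top, Beta): payoffs 4.8, 2.9 → best response X.
P2 against (Bottom, Alpha): payoffs 3.9, 0.9 → best response X.
P2 against (Bottom, Beta): payoffs 5.7, 4 → best response X.
P3 against (Top, X): payoffs 2.8, 2.6 → best response Alpha.
P3 against (Top, Y): payoffs 2.1, 3.1 → best response Beta.
P3 against (Bottom, X): payoffs 6, 1.4 → best response Alpha.
P3 against (Bottom, Y): payoffs 6, 3.2 → best response Alpha.
Mutual best responses: (Bottom, X, Alpha).

The unique pure-strategy Nash equilibrium is (Bottom, X, Alpha).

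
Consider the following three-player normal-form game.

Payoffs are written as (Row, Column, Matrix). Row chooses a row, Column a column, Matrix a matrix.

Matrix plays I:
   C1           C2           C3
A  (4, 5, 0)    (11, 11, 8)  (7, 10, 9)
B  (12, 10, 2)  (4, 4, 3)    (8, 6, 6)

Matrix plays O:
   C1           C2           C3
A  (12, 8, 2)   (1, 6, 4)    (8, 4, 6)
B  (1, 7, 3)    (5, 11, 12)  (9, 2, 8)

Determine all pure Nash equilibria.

Check each profile: it is a Nash equilibrium iff no player can strictly gain by switching unilaterally.
(A, C1, I): Row can switch to B (4 → 12). Not NE.
(A, C1, O): Row gets 12, best alternative 1; Column gets 8, best alternative 6; Matrix gets 2, best alternative 0. No profitable deviation — NE.
(A, C2, I): Row gets 11, best alternative 4; Column gets 11, best alternative 10; Matrix gets 8, best alternative 4. No profitable deviation — NE.
(A, C2, O): Row can switch to B (1 → 5). Not NE.
(A, C3, I): Row can switch to B (7 → 8). Not NE.
(A, C3, O): Row can switch to B (8 → 9). Not NE.
(B, C1, I): Matrix can switch to O (2 → 3). Not NE.
(B, C1, O): Row can switch to A (1 → 12). Not NE.
(B, C2, O): Row gets 5, best alternative 1; Column gets 11, best alternative 7; Matrix gets 12, best alternative 3. No profitable deviation — NE.
(The remaining 3 profiles each have a profitable deviation by the same check.)

The pure Nash equilibria are (A, C1, O) and (A, C2, I) and (B, C2, O).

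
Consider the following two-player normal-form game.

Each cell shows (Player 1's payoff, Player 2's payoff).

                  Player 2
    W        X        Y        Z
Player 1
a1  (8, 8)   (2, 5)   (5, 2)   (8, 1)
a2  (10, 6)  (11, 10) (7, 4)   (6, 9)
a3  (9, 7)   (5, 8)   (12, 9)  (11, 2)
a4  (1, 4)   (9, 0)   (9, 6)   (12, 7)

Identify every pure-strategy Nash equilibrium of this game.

(a1, W): Player 1 can switch to a2 (8 → 10). Not NE.
(a1, X): Player 1 can switch to a2 (2 → 11). Not NE.
(a1, Y): Player 1 can switch to a2 (5 → 7). Not NE.
(a1, Z): Player 1 can switch to a3 (8 → 11). Not NE.
(a2, W): Player 2 can switch to X (6 → 10). Not NE.
(a2, X): Player 1 gets 11, best alternative 9; Player 2 gets 10, best alternative 9. No profitable deviation — NE.
(a2, Y): Player 1 can switch to a3 (7 → 12). Not NE.
(a2, Z): Player 1 can switch to a1 (6 → 8). Not NE.
(a3, W): Player 1 can switch to a2 (9 → 10). Not NE.
(a3, X): Player 1 can switch to a2 (5 → 11). Not NE.
(a3, Y): Player 1 gets 12, best alternative 9; Player 2 gets 9, best alternative 8. No profitable deviation — NE.
(a3, Z): Player 1 can switch to a4 (11 → 12). Not NE.
(a4, W): Player 1 can switch to a1 (1 → 8). Not NE.
(a4, X): Player 1 can switch to a2 (9 → 11). Not NE.
(a4, Z): Player 1 gets 12, best alternative 11; Player 2 gets 7, best alternative 6. No profitable deviation — NE.
(The remaining 1 profile has a profitable deviation by the same check.)

The pure Nash equilibria are (a2, X) and (a3, Y) and (a4, Z).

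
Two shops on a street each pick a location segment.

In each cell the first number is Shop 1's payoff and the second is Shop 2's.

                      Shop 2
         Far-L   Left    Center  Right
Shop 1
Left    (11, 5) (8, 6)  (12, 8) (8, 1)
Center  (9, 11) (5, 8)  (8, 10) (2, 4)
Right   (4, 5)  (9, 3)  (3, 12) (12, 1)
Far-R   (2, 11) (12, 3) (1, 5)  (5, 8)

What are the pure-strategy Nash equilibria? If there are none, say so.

For each player, find the best response to each opponent profile; mutual best responses are the pure NE.
Shop 1 against Far-L: payoffs 11, 9, 4, 2 → best response Left.
Shop 1 against Left: payoffs 8, 5, 9, 12 → best response Far-R.
Shop 1 against Center: payoffs 12, 8, 3, 1 → best response Left.
Shop 1 against Right: payoffs 8, 2, 12, 5 → best response Right.
Shop 2 against Left: payoffs 5, 6, 8, 1 → best response Center.
Shop 2 against Center: payoffs 11, 8, 10, 4 → best response Far-L.
Shop 2 against Right: payoffs 5, 3, 12, 1 → best response Center.
Shop 2 against Far-R: payoffs 11, 3, 5, 8 → best response Far-L.
Mutual best responses: (Left, Center).

(Left, Center)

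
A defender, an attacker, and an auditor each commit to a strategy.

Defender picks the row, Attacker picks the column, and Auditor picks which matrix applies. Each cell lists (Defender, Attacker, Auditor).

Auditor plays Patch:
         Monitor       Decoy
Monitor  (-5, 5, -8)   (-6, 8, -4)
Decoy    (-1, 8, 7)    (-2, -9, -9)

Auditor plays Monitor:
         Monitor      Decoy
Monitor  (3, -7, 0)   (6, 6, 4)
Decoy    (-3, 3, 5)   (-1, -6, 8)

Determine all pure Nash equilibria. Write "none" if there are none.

Check each profile: it is a Nash equilibrium iff no player can strictly gain by switching unilaterally.
(Monitor, Monitor, Patch): Defender can switch to Decoy (-5 → -1). Not NE.
(Monitor, Monitor, Monitor): Attacker can switch to Decoy (-7 → 6). Not NE.
(Monitor, Decoy, Patch): Defender can switch to Decoy (-6 → -2). Not NE.
(Monitor, Decoy, Monitor): Defender gets 6, best alternative -1; Attacker gets 6, best alternative -7; Auditor gets 4, best alternative -4. No profitable deviation — NE.
(Decoy, Monitor, Patch): Defender gets -1, best alternative -5; Attacker gets 8, best alternative -9; Auditor gets 7, best alternative 5. No profitable deviation — NE.
(Decoy, Monitor, Monitor): Defender can switch to Monitor (-3 → 3). Not NE.
(Decoy, Decoy, Patch): Attacker can switch to Monitor (-9 → 8). Not NE.
(Decoy, Decoy, Monitor): Defender can switch to Monitor (-1 → 6). Not NE.

Pure-strategy Nash equilibria: (Monitor, Decoy, Monitor), (Decoy, Monitor, Patch)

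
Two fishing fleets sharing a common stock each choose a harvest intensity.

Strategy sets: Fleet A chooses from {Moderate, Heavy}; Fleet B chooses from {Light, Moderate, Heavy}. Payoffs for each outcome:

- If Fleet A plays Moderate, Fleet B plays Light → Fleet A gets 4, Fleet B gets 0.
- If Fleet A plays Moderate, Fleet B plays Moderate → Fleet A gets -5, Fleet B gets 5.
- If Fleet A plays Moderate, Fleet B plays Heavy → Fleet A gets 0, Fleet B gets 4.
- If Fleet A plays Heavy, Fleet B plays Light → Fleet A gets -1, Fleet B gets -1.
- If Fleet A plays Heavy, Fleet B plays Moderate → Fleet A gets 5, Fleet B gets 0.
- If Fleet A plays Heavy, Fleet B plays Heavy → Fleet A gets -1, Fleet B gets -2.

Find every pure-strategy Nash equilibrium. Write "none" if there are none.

Mark each player's best response to every combination of opponents' strategies; a profile where every player is best-responding is a pure Nash equilibrium.
Fleet A against Light: payoffs 4, -1 → best response Moderate.
Fleet A against Moderate: payoffs -5, 5 → best response Heavy.
Fleet A against Heavy: payoffs 0, -1 → best response Moderate.
Fleet B against Moderate: payoffs 0, 5, 4 → best response Moderate.
Fleet B against Heavy: payoffs -1, 0, -2 → best response Moderate.
Mutual best responses: (Heavy, Moderate).

Pure NE: (Heavy, Moderate)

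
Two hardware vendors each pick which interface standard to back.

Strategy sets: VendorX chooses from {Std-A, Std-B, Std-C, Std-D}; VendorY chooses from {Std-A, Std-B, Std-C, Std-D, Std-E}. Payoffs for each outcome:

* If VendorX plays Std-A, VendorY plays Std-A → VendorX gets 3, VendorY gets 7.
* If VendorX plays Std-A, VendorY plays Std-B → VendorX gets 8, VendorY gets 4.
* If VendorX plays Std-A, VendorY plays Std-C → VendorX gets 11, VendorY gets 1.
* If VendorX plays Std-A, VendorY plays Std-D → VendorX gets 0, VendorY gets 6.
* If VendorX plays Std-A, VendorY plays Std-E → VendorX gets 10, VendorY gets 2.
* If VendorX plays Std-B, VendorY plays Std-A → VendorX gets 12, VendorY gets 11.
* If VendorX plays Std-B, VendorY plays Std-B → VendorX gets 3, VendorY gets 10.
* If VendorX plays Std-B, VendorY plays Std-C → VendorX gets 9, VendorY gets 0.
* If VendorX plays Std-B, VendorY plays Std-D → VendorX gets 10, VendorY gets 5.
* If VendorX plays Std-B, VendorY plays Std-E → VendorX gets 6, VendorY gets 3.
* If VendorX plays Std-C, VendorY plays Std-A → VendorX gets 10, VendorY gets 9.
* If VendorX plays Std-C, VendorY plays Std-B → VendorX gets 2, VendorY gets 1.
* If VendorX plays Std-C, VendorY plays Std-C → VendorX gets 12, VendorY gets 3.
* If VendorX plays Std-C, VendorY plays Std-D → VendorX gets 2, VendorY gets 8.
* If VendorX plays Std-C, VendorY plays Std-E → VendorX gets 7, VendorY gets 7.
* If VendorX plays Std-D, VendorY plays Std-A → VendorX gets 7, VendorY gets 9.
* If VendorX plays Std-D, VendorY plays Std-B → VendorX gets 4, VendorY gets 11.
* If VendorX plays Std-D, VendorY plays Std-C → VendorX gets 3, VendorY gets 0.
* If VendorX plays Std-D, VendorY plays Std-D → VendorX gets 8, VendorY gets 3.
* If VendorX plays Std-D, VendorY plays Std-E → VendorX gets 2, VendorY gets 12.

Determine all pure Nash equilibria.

Pure NE: (Std-B, Std-A)

Check each profile: it is a Nash equilibrium iff no player can strictly gain by switching unilaterally.
(Std-A, Std-A): VendorX can switch to Std-B (3 → 12). Not NE.
(Std-A, Std-B): VendorY can switch to Std-A (4 → 7). Not NE.
(Std-A, Std-C): VendorX can switch to Std-C (11 → 12). Not NE.
(Std-A, Std-D): VendorX can switch to Std-B (0 → 10). Not NE.
(Std-A, Std-E): VendorY can switch to Std-A (2 → 7). Not NE.
(Std-B, Std-A): VendorX gets 12, best alternative 10; VendorY gets 11, best alternative 10. No profitable deviation — NE.
(Std-B, Std-B): VendorX can switch to Std-A (3 → 8). Not NE.
(Std-B, Std-C): VendorX can switch to Std-A (9 → 11). Not NE.
(Std-B, Std-D): VendorY can switch to Std-A (5 → 11). Not NE.
(Std-B, Std-E): VendorX can switch to Std-A (6 → 10). Not NE.
(Std-C, Std-A): VendorX can switch to Std-B (10 → 12). Not NE.
(The remaining 9 profiles each have a profitable deviation by the same check.)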